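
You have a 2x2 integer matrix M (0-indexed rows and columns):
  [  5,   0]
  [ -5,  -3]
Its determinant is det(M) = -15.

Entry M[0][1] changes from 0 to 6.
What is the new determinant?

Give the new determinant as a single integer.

Answer: 15

Derivation:
det is linear in row 0: changing M[0][1] by delta changes det by delta * cofactor(0,1).
Cofactor C_01 = (-1)^(0+1) * minor(0,1) = 5
Entry delta = 6 - 0 = 6
Det delta = 6 * 5 = 30
New det = -15 + 30 = 15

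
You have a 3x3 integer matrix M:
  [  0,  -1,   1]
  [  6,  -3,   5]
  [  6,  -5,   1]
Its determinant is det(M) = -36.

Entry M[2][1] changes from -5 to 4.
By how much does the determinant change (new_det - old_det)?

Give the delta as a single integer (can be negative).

Answer: 54

Derivation:
Cofactor C_21 = 6
Entry delta = 4 - -5 = 9
Det delta = entry_delta * cofactor = 9 * 6 = 54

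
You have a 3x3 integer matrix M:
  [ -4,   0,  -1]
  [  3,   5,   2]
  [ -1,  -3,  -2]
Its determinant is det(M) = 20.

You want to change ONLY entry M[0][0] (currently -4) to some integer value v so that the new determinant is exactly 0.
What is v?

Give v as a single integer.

Answer: 1

Derivation:
det is linear in entry M[0][0]: det = old_det + (v - -4) * C_00
Cofactor C_00 = -4
Want det = 0: 20 + (v - -4) * -4 = 0
  (v - -4) = -20 / -4 = 5
  v = -4 + (5) = 1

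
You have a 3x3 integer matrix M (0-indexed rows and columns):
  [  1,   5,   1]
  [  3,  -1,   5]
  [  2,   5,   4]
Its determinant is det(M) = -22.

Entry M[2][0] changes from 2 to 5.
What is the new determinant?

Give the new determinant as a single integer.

Answer: 56

Derivation:
det is linear in row 2: changing M[2][0] by delta changes det by delta * cofactor(2,0).
Cofactor C_20 = (-1)^(2+0) * minor(2,0) = 26
Entry delta = 5 - 2 = 3
Det delta = 3 * 26 = 78
New det = -22 + 78 = 56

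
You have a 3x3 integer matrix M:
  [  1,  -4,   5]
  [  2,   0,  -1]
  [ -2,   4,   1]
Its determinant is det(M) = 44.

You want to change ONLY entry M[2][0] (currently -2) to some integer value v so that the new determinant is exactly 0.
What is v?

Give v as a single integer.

Answer: -13

Derivation:
det is linear in entry M[2][0]: det = old_det + (v - -2) * C_20
Cofactor C_20 = 4
Want det = 0: 44 + (v - -2) * 4 = 0
  (v - -2) = -44 / 4 = -11
  v = -2 + (-11) = -13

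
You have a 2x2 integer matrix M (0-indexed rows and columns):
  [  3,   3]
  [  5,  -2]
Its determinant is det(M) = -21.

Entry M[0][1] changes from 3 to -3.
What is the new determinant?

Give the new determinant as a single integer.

Answer: 9

Derivation:
det is linear in row 0: changing M[0][1] by delta changes det by delta * cofactor(0,1).
Cofactor C_01 = (-1)^(0+1) * minor(0,1) = -5
Entry delta = -3 - 3 = -6
Det delta = -6 * -5 = 30
New det = -21 + 30 = 9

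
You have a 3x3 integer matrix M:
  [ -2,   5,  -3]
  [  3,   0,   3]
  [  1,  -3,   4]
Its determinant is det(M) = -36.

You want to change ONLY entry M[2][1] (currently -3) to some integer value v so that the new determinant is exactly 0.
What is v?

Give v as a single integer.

Answer: -15

Derivation:
det is linear in entry M[2][1]: det = old_det + (v - -3) * C_21
Cofactor C_21 = -3
Want det = 0: -36 + (v - -3) * -3 = 0
  (v - -3) = 36 / -3 = -12
  v = -3 + (-12) = -15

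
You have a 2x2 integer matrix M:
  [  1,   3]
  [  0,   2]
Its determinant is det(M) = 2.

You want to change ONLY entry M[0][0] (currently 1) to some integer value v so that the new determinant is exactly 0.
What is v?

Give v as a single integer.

det is linear in entry M[0][0]: det = old_det + (v - 1) * C_00
Cofactor C_00 = 2
Want det = 0: 2 + (v - 1) * 2 = 0
  (v - 1) = -2 / 2 = -1
  v = 1 + (-1) = 0

Answer: 0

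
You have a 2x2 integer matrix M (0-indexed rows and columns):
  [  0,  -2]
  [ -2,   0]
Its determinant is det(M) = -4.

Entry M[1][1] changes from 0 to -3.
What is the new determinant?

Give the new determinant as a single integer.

det is linear in row 1: changing M[1][1] by delta changes det by delta * cofactor(1,1).
Cofactor C_11 = (-1)^(1+1) * minor(1,1) = 0
Entry delta = -3 - 0 = -3
Det delta = -3 * 0 = 0
New det = -4 + 0 = -4

Answer: -4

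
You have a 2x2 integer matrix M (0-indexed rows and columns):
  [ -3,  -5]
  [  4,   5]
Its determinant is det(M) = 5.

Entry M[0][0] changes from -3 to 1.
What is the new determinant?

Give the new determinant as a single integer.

det is linear in row 0: changing M[0][0] by delta changes det by delta * cofactor(0,0).
Cofactor C_00 = (-1)^(0+0) * minor(0,0) = 5
Entry delta = 1 - -3 = 4
Det delta = 4 * 5 = 20
New det = 5 + 20 = 25

Answer: 25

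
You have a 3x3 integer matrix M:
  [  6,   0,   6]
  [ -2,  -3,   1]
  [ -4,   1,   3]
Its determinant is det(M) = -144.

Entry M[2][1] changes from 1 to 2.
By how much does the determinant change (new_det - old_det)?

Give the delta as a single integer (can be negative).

Cofactor C_21 = -18
Entry delta = 2 - 1 = 1
Det delta = entry_delta * cofactor = 1 * -18 = -18

Answer: -18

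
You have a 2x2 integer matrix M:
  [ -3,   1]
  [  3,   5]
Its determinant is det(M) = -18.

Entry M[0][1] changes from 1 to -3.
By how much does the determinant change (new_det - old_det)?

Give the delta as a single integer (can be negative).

Answer: 12

Derivation:
Cofactor C_01 = -3
Entry delta = -3 - 1 = -4
Det delta = entry_delta * cofactor = -4 * -3 = 12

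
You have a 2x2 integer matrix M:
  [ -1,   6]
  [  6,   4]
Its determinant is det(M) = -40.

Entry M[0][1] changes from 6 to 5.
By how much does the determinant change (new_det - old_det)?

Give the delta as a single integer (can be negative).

Cofactor C_01 = -6
Entry delta = 5 - 6 = -1
Det delta = entry_delta * cofactor = -1 * -6 = 6

Answer: 6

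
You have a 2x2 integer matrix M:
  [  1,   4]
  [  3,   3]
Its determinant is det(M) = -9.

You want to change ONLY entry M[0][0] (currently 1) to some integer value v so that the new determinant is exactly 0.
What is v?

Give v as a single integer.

Answer: 4

Derivation:
det is linear in entry M[0][0]: det = old_det + (v - 1) * C_00
Cofactor C_00 = 3
Want det = 0: -9 + (v - 1) * 3 = 0
  (v - 1) = 9 / 3 = 3
  v = 1 + (3) = 4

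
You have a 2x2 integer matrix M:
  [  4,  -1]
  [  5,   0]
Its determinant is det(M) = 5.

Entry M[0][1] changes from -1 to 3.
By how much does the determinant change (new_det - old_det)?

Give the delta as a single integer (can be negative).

Answer: -20

Derivation:
Cofactor C_01 = -5
Entry delta = 3 - -1 = 4
Det delta = entry_delta * cofactor = 4 * -5 = -20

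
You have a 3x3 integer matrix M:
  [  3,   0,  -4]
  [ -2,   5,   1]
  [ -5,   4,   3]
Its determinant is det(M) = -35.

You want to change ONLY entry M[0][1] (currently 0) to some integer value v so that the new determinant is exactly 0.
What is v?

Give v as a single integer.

Answer: 35

Derivation:
det is linear in entry M[0][1]: det = old_det + (v - 0) * C_01
Cofactor C_01 = 1
Want det = 0: -35 + (v - 0) * 1 = 0
  (v - 0) = 35 / 1 = 35
  v = 0 + (35) = 35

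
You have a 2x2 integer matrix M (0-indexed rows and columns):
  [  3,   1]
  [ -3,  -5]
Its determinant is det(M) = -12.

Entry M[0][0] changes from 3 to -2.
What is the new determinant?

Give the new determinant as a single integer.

Answer: 13

Derivation:
det is linear in row 0: changing M[0][0] by delta changes det by delta * cofactor(0,0).
Cofactor C_00 = (-1)^(0+0) * minor(0,0) = -5
Entry delta = -2 - 3 = -5
Det delta = -5 * -5 = 25
New det = -12 + 25 = 13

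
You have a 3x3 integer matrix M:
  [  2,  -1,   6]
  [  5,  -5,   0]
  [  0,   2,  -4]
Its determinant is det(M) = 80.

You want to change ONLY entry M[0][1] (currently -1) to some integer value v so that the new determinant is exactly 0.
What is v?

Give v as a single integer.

det is linear in entry M[0][1]: det = old_det + (v - -1) * C_01
Cofactor C_01 = 20
Want det = 0: 80 + (v - -1) * 20 = 0
  (v - -1) = -80 / 20 = -4
  v = -1 + (-4) = -5

Answer: -5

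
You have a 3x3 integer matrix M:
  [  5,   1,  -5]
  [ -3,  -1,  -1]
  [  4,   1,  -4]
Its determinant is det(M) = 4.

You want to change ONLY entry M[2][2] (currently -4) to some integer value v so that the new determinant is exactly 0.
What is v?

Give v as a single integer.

Answer: -2

Derivation:
det is linear in entry M[2][2]: det = old_det + (v - -4) * C_22
Cofactor C_22 = -2
Want det = 0: 4 + (v - -4) * -2 = 0
  (v - -4) = -4 / -2 = 2
  v = -4 + (2) = -2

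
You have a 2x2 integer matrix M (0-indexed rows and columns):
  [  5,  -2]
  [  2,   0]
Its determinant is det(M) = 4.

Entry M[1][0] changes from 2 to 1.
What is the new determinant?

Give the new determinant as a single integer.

Answer: 2

Derivation:
det is linear in row 1: changing M[1][0] by delta changes det by delta * cofactor(1,0).
Cofactor C_10 = (-1)^(1+0) * minor(1,0) = 2
Entry delta = 1 - 2 = -1
Det delta = -1 * 2 = -2
New det = 4 + -2 = 2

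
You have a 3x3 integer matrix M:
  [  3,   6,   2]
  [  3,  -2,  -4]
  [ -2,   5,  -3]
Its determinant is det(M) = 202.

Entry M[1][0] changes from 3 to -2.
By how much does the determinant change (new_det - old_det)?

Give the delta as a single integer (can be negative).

Answer: -140

Derivation:
Cofactor C_10 = 28
Entry delta = -2 - 3 = -5
Det delta = entry_delta * cofactor = -5 * 28 = -140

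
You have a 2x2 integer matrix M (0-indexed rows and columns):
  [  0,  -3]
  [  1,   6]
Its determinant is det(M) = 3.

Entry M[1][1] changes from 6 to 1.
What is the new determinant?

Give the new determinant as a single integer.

Answer: 3

Derivation:
det is linear in row 1: changing M[1][1] by delta changes det by delta * cofactor(1,1).
Cofactor C_11 = (-1)^(1+1) * minor(1,1) = 0
Entry delta = 1 - 6 = -5
Det delta = -5 * 0 = 0
New det = 3 + 0 = 3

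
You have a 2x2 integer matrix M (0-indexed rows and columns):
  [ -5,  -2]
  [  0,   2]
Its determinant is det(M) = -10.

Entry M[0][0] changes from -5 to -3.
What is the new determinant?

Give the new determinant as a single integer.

Answer: -6

Derivation:
det is linear in row 0: changing M[0][0] by delta changes det by delta * cofactor(0,0).
Cofactor C_00 = (-1)^(0+0) * minor(0,0) = 2
Entry delta = -3 - -5 = 2
Det delta = 2 * 2 = 4
New det = -10 + 4 = -6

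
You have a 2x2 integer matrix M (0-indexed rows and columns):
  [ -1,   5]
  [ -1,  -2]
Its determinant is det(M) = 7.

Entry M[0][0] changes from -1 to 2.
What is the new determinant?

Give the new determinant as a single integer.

Answer: 1

Derivation:
det is linear in row 0: changing M[0][0] by delta changes det by delta * cofactor(0,0).
Cofactor C_00 = (-1)^(0+0) * minor(0,0) = -2
Entry delta = 2 - -1 = 3
Det delta = 3 * -2 = -6
New det = 7 + -6 = 1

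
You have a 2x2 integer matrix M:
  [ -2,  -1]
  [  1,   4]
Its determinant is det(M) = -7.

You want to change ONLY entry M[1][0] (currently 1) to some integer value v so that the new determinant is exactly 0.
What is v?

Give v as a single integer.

Answer: 8

Derivation:
det is linear in entry M[1][0]: det = old_det + (v - 1) * C_10
Cofactor C_10 = 1
Want det = 0: -7 + (v - 1) * 1 = 0
  (v - 1) = 7 / 1 = 7
  v = 1 + (7) = 8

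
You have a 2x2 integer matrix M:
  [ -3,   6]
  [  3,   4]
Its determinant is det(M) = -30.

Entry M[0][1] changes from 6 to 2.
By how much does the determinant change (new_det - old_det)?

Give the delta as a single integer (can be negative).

Answer: 12

Derivation:
Cofactor C_01 = -3
Entry delta = 2 - 6 = -4
Det delta = entry_delta * cofactor = -4 * -3 = 12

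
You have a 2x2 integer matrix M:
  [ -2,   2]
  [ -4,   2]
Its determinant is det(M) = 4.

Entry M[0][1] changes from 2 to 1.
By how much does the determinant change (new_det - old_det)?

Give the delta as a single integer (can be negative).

Answer: -4

Derivation:
Cofactor C_01 = 4
Entry delta = 1 - 2 = -1
Det delta = entry_delta * cofactor = -1 * 4 = -4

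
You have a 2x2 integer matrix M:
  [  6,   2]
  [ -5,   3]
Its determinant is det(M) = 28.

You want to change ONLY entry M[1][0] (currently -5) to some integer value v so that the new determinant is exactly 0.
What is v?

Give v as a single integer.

det is linear in entry M[1][0]: det = old_det + (v - -5) * C_10
Cofactor C_10 = -2
Want det = 0: 28 + (v - -5) * -2 = 0
  (v - -5) = -28 / -2 = 14
  v = -5 + (14) = 9

Answer: 9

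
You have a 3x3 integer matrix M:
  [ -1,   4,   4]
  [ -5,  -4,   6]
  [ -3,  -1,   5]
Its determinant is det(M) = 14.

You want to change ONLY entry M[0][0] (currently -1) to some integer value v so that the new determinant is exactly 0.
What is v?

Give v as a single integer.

det is linear in entry M[0][0]: det = old_det + (v - -1) * C_00
Cofactor C_00 = -14
Want det = 0: 14 + (v - -1) * -14 = 0
  (v - -1) = -14 / -14 = 1
  v = -1 + (1) = 0

Answer: 0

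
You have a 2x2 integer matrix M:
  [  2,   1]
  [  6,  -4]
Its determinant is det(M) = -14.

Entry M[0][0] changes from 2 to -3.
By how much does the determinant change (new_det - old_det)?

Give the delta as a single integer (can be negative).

Cofactor C_00 = -4
Entry delta = -3 - 2 = -5
Det delta = entry_delta * cofactor = -5 * -4 = 20

Answer: 20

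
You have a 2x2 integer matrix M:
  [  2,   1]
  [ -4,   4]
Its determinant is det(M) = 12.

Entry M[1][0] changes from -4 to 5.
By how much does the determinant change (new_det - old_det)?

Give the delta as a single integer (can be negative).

Cofactor C_10 = -1
Entry delta = 5 - -4 = 9
Det delta = entry_delta * cofactor = 9 * -1 = -9

Answer: -9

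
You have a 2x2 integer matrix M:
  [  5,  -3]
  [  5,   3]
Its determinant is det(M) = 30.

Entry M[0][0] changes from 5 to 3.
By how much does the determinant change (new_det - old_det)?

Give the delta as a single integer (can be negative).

Cofactor C_00 = 3
Entry delta = 3 - 5 = -2
Det delta = entry_delta * cofactor = -2 * 3 = -6

Answer: -6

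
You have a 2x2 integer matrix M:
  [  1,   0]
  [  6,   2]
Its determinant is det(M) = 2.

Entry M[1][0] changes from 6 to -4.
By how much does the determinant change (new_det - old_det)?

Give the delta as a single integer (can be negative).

Cofactor C_10 = 0
Entry delta = -4 - 6 = -10
Det delta = entry_delta * cofactor = -10 * 0 = 0

Answer: 0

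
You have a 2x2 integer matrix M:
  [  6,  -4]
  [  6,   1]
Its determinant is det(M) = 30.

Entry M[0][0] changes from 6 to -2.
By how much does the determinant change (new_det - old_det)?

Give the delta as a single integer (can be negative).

Cofactor C_00 = 1
Entry delta = -2 - 6 = -8
Det delta = entry_delta * cofactor = -8 * 1 = -8

Answer: -8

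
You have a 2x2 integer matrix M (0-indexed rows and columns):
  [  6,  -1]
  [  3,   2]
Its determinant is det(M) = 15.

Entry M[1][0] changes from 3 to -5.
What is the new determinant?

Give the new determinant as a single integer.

Answer: 7

Derivation:
det is linear in row 1: changing M[1][0] by delta changes det by delta * cofactor(1,0).
Cofactor C_10 = (-1)^(1+0) * minor(1,0) = 1
Entry delta = -5 - 3 = -8
Det delta = -8 * 1 = -8
New det = 15 + -8 = 7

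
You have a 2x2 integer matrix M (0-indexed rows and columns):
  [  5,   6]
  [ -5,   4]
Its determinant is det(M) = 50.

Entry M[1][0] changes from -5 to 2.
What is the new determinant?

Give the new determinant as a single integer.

Answer: 8

Derivation:
det is linear in row 1: changing M[1][0] by delta changes det by delta * cofactor(1,0).
Cofactor C_10 = (-1)^(1+0) * minor(1,0) = -6
Entry delta = 2 - -5 = 7
Det delta = 7 * -6 = -42
New det = 50 + -42 = 8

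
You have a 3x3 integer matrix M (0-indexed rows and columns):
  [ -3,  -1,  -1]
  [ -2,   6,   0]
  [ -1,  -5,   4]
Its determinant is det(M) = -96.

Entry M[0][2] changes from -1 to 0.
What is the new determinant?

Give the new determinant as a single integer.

det is linear in row 0: changing M[0][2] by delta changes det by delta * cofactor(0,2).
Cofactor C_02 = (-1)^(0+2) * minor(0,2) = 16
Entry delta = 0 - -1 = 1
Det delta = 1 * 16 = 16
New det = -96 + 16 = -80

Answer: -80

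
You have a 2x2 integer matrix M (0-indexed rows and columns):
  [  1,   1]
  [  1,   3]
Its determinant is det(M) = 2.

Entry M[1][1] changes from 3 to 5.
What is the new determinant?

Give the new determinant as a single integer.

det is linear in row 1: changing M[1][1] by delta changes det by delta * cofactor(1,1).
Cofactor C_11 = (-1)^(1+1) * minor(1,1) = 1
Entry delta = 5 - 3 = 2
Det delta = 2 * 1 = 2
New det = 2 + 2 = 4

Answer: 4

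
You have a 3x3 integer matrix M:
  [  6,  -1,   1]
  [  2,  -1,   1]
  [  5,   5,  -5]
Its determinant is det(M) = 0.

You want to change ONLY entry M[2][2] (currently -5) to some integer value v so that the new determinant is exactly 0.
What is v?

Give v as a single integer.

det is linear in entry M[2][2]: det = old_det + (v - -5) * C_22
Cofactor C_22 = -4
Want det = 0: 0 + (v - -5) * -4 = 0
  (v - -5) = 0 / -4 = 0
  v = -5 + (0) = -5

Answer: -5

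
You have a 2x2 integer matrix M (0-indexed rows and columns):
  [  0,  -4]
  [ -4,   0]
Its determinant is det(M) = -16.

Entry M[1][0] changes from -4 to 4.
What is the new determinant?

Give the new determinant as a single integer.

Answer: 16

Derivation:
det is linear in row 1: changing M[1][0] by delta changes det by delta * cofactor(1,0).
Cofactor C_10 = (-1)^(1+0) * minor(1,0) = 4
Entry delta = 4 - -4 = 8
Det delta = 8 * 4 = 32
New det = -16 + 32 = 16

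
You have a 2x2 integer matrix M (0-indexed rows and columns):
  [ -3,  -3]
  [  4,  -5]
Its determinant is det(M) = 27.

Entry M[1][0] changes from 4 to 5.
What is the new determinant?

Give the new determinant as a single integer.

det is linear in row 1: changing M[1][0] by delta changes det by delta * cofactor(1,0).
Cofactor C_10 = (-1)^(1+0) * minor(1,0) = 3
Entry delta = 5 - 4 = 1
Det delta = 1 * 3 = 3
New det = 27 + 3 = 30

Answer: 30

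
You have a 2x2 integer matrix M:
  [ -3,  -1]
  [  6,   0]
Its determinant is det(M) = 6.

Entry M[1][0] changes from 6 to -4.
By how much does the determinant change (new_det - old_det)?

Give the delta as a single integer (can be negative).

Answer: -10

Derivation:
Cofactor C_10 = 1
Entry delta = -4 - 6 = -10
Det delta = entry_delta * cofactor = -10 * 1 = -10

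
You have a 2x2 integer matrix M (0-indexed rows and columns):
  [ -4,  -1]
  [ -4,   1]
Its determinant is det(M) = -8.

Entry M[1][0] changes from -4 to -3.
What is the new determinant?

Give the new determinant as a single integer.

det is linear in row 1: changing M[1][0] by delta changes det by delta * cofactor(1,0).
Cofactor C_10 = (-1)^(1+0) * minor(1,0) = 1
Entry delta = -3 - -4 = 1
Det delta = 1 * 1 = 1
New det = -8 + 1 = -7

Answer: -7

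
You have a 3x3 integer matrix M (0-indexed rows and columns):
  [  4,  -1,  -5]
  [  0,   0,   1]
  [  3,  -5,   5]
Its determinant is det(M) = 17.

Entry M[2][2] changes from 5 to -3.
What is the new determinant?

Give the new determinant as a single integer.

det is linear in row 2: changing M[2][2] by delta changes det by delta * cofactor(2,2).
Cofactor C_22 = (-1)^(2+2) * minor(2,2) = 0
Entry delta = -3 - 5 = -8
Det delta = -8 * 0 = 0
New det = 17 + 0 = 17

Answer: 17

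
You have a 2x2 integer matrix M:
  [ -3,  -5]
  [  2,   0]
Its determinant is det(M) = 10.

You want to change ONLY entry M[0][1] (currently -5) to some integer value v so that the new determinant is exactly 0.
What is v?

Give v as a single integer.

Answer: 0

Derivation:
det is linear in entry M[0][1]: det = old_det + (v - -5) * C_01
Cofactor C_01 = -2
Want det = 0: 10 + (v - -5) * -2 = 0
  (v - -5) = -10 / -2 = 5
  v = -5 + (5) = 0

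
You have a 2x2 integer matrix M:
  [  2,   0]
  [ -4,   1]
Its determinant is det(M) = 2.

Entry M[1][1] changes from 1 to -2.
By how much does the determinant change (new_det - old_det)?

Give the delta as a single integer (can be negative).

Answer: -6

Derivation:
Cofactor C_11 = 2
Entry delta = -2 - 1 = -3
Det delta = entry_delta * cofactor = -3 * 2 = -6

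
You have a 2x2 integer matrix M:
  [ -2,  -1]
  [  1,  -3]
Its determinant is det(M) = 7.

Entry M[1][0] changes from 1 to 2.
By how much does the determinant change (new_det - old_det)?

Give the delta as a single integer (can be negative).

Cofactor C_10 = 1
Entry delta = 2 - 1 = 1
Det delta = entry_delta * cofactor = 1 * 1 = 1

Answer: 1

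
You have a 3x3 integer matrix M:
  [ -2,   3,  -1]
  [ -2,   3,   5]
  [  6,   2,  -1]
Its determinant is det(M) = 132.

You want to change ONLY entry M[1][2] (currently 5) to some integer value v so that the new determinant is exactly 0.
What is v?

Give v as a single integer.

Answer: -1

Derivation:
det is linear in entry M[1][2]: det = old_det + (v - 5) * C_12
Cofactor C_12 = 22
Want det = 0: 132 + (v - 5) * 22 = 0
  (v - 5) = -132 / 22 = -6
  v = 5 + (-6) = -1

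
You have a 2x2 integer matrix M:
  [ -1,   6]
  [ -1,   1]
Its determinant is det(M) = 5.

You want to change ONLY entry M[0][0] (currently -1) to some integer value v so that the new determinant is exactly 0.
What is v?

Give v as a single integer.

Answer: -6

Derivation:
det is linear in entry M[0][0]: det = old_det + (v - -1) * C_00
Cofactor C_00 = 1
Want det = 0: 5 + (v - -1) * 1 = 0
  (v - -1) = -5 / 1 = -5
  v = -1 + (-5) = -6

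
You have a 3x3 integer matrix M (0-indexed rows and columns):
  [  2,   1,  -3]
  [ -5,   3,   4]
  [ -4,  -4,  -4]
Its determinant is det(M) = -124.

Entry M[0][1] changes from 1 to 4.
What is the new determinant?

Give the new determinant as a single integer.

Answer: -232

Derivation:
det is linear in row 0: changing M[0][1] by delta changes det by delta * cofactor(0,1).
Cofactor C_01 = (-1)^(0+1) * minor(0,1) = -36
Entry delta = 4 - 1 = 3
Det delta = 3 * -36 = -108
New det = -124 + -108 = -232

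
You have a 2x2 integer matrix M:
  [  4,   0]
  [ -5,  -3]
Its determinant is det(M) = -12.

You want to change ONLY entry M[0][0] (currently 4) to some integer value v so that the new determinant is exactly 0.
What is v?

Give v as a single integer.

det is linear in entry M[0][0]: det = old_det + (v - 4) * C_00
Cofactor C_00 = -3
Want det = 0: -12 + (v - 4) * -3 = 0
  (v - 4) = 12 / -3 = -4
  v = 4 + (-4) = 0

Answer: 0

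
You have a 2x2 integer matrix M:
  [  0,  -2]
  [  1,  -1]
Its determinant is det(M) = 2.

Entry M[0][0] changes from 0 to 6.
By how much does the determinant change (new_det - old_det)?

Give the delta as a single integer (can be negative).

Answer: -6

Derivation:
Cofactor C_00 = -1
Entry delta = 6 - 0 = 6
Det delta = entry_delta * cofactor = 6 * -1 = -6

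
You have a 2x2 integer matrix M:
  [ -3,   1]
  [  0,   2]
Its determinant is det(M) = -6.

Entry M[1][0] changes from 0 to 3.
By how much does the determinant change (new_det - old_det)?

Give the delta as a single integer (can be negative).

Answer: -3

Derivation:
Cofactor C_10 = -1
Entry delta = 3 - 0 = 3
Det delta = entry_delta * cofactor = 3 * -1 = -3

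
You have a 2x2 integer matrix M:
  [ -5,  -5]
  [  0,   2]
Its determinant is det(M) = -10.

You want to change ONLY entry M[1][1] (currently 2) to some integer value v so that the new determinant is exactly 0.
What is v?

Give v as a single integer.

Answer: 0

Derivation:
det is linear in entry M[1][1]: det = old_det + (v - 2) * C_11
Cofactor C_11 = -5
Want det = 0: -10 + (v - 2) * -5 = 0
  (v - 2) = 10 / -5 = -2
  v = 2 + (-2) = 0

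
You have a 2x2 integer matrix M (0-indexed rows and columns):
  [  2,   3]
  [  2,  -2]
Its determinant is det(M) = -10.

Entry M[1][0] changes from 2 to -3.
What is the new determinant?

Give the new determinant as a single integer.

det is linear in row 1: changing M[1][0] by delta changes det by delta * cofactor(1,0).
Cofactor C_10 = (-1)^(1+0) * minor(1,0) = -3
Entry delta = -3 - 2 = -5
Det delta = -5 * -3 = 15
New det = -10 + 15 = 5

Answer: 5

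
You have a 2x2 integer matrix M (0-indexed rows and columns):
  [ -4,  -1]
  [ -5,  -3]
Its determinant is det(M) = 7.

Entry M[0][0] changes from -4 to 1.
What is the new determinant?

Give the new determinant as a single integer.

Answer: -8

Derivation:
det is linear in row 0: changing M[0][0] by delta changes det by delta * cofactor(0,0).
Cofactor C_00 = (-1)^(0+0) * minor(0,0) = -3
Entry delta = 1 - -4 = 5
Det delta = 5 * -3 = -15
New det = 7 + -15 = -8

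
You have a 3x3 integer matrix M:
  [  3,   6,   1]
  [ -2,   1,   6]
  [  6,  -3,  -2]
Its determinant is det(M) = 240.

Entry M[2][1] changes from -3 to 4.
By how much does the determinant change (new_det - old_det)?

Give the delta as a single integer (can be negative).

Answer: -140

Derivation:
Cofactor C_21 = -20
Entry delta = 4 - -3 = 7
Det delta = entry_delta * cofactor = 7 * -20 = -140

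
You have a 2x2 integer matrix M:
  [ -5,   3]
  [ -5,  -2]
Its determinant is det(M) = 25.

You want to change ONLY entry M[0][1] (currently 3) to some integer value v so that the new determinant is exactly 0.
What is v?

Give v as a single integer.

Answer: -2

Derivation:
det is linear in entry M[0][1]: det = old_det + (v - 3) * C_01
Cofactor C_01 = 5
Want det = 0: 25 + (v - 3) * 5 = 0
  (v - 3) = -25 / 5 = -5
  v = 3 + (-5) = -2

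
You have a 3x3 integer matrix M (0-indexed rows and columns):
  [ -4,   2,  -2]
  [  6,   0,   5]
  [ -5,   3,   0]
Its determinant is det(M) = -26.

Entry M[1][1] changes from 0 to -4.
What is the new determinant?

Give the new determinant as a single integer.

det is linear in row 1: changing M[1][1] by delta changes det by delta * cofactor(1,1).
Cofactor C_11 = (-1)^(1+1) * minor(1,1) = -10
Entry delta = -4 - 0 = -4
Det delta = -4 * -10 = 40
New det = -26 + 40 = 14

Answer: 14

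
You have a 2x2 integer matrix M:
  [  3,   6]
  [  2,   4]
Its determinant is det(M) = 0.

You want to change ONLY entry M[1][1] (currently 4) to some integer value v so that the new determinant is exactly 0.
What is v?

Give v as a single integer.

Answer: 4

Derivation:
det is linear in entry M[1][1]: det = old_det + (v - 4) * C_11
Cofactor C_11 = 3
Want det = 0: 0 + (v - 4) * 3 = 0
  (v - 4) = 0 / 3 = 0
  v = 4 + (0) = 4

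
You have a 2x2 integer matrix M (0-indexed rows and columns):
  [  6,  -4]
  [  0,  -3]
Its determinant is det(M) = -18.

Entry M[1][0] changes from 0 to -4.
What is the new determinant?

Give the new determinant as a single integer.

Answer: -34

Derivation:
det is linear in row 1: changing M[1][0] by delta changes det by delta * cofactor(1,0).
Cofactor C_10 = (-1)^(1+0) * minor(1,0) = 4
Entry delta = -4 - 0 = -4
Det delta = -4 * 4 = -16
New det = -18 + -16 = -34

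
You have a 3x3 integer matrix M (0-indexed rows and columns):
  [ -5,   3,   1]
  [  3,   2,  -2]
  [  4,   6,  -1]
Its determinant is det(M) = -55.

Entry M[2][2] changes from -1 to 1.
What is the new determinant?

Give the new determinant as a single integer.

det is linear in row 2: changing M[2][2] by delta changes det by delta * cofactor(2,2).
Cofactor C_22 = (-1)^(2+2) * minor(2,2) = -19
Entry delta = 1 - -1 = 2
Det delta = 2 * -19 = -38
New det = -55 + -38 = -93

Answer: -93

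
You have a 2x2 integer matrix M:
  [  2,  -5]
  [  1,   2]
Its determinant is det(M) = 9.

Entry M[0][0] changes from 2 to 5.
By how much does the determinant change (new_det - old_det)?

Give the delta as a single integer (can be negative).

Cofactor C_00 = 2
Entry delta = 5 - 2 = 3
Det delta = entry_delta * cofactor = 3 * 2 = 6

Answer: 6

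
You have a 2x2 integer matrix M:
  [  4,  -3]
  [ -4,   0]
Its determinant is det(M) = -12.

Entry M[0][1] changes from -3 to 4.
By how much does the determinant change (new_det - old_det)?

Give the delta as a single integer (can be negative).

Answer: 28

Derivation:
Cofactor C_01 = 4
Entry delta = 4 - -3 = 7
Det delta = entry_delta * cofactor = 7 * 4 = 28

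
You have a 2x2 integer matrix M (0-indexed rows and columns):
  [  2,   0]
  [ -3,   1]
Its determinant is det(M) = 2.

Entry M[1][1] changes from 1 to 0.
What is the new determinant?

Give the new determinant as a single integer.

det is linear in row 1: changing M[1][1] by delta changes det by delta * cofactor(1,1).
Cofactor C_11 = (-1)^(1+1) * minor(1,1) = 2
Entry delta = 0 - 1 = -1
Det delta = -1 * 2 = -2
New det = 2 + -2 = 0

Answer: 0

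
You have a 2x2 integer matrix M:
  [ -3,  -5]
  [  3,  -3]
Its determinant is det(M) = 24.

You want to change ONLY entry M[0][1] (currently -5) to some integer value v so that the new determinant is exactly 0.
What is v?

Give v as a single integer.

Answer: 3

Derivation:
det is linear in entry M[0][1]: det = old_det + (v - -5) * C_01
Cofactor C_01 = -3
Want det = 0: 24 + (v - -5) * -3 = 0
  (v - -5) = -24 / -3 = 8
  v = -5 + (8) = 3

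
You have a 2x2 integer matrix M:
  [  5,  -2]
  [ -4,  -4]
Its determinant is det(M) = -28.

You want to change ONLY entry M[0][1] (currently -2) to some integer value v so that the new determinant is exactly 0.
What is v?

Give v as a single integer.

Answer: 5

Derivation:
det is linear in entry M[0][1]: det = old_det + (v - -2) * C_01
Cofactor C_01 = 4
Want det = 0: -28 + (v - -2) * 4 = 0
  (v - -2) = 28 / 4 = 7
  v = -2 + (7) = 5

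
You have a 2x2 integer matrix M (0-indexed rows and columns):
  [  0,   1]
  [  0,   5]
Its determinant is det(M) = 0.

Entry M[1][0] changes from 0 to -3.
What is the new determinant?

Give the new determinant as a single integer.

det is linear in row 1: changing M[1][0] by delta changes det by delta * cofactor(1,0).
Cofactor C_10 = (-1)^(1+0) * minor(1,0) = -1
Entry delta = -3 - 0 = -3
Det delta = -3 * -1 = 3
New det = 0 + 3 = 3

Answer: 3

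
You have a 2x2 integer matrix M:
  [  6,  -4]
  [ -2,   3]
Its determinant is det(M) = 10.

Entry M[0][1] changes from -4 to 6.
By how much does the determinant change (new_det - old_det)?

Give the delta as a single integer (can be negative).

Answer: 20

Derivation:
Cofactor C_01 = 2
Entry delta = 6 - -4 = 10
Det delta = entry_delta * cofactor = 10 * 2 = 20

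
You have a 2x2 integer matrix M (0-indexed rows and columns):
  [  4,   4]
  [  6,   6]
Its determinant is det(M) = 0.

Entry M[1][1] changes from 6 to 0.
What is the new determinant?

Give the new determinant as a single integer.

Answer: -24

Derivation:
det is linear in row 1: changing M[1][1] by delta changes det by delta * cofactor(1,1).
Cofactor C_11 = (-1)^(1+1) * minor(1,1) = 4
Entry delta = 0 - 6 = -6
Det delta = -6 * 4 = -24
New det = 0 + -24 = -24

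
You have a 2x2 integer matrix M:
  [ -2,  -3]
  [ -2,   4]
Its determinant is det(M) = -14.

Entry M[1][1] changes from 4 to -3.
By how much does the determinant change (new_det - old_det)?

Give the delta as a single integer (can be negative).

Cofactor C_11 = -2
Entry delta = -3 - 4 = -7
Det delta = entry_delta * cofactor = -7 * -2 = 14

Answer: 14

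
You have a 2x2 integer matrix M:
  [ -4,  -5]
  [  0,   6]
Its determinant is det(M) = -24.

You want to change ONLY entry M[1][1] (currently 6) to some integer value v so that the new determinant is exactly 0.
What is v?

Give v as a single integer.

Answer: 0

Derivation:
det is linear in entry M[1][1]: det = old_det + (v - 6) * C_11
Cofactor C_11 = -4
Want det = 0: -24 + (v - 6) * -4 = 0
  (v - 6) = 24 / -4 = -6
  v = 6 + (-6) = 0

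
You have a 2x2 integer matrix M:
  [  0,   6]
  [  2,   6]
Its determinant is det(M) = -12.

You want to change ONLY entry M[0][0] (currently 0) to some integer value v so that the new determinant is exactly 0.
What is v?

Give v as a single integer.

Answer: 2

Derivation:
det is linear in entry M[0][0]: det = old_det + (v - 0) * C_00
Cofactor C_00 = 6
Want det = 0: -12 + (v - 0) * 6 = 0
  (v - 0) = 12 / 6 = 2
  v = 0 + (2) = 2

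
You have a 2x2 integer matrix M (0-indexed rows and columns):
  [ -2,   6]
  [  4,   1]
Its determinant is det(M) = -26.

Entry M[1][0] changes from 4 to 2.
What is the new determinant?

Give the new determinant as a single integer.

Answer: -14

Derivation:
det is linear in row 1: changing M[1][0] by delta changes det by delta * cofactor(1,0).
Cofactor C_10 = (-1)^(1+0) * minor(1,0) = -6
Entry delta = 2 - 4 = -2
Det delta = -2 * -6 = 12
New det = -26 + 12 = -14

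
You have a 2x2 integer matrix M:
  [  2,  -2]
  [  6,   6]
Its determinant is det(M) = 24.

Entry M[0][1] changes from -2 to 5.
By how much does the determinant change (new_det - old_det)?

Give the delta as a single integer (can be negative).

Answer: -42

Derivation:
Cofactor C_01 = -6
Entry delta = 5 - -2 = 7
Det delta = entry_delta * cofactor = 7 * -6 = -42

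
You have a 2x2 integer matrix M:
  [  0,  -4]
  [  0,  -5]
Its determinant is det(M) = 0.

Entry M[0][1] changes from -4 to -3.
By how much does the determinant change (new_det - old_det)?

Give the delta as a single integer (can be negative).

Cofactor C_01 = 0
Entry delta = -3 - -4 = 1
Det delta = entry_delta * cofactor = 1 * 0 = 0

Answer: 0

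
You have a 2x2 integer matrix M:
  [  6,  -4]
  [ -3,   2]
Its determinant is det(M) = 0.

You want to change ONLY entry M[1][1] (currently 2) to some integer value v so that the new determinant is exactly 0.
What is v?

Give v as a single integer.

det is linear in entry M[1][1]: det = old_det + (v - 2) * C_11
Cofactor C_11 = 6
Want det = 0: 0 + (v - 2) * 6 = 0
  (v - 2) = 0 / 6 = 0
  v = 2 + (0) = 2

Answer: 2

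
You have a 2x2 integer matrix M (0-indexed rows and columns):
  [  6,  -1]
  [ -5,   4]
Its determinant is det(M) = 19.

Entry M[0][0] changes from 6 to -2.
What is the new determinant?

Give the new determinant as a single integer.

Answer: -13

Derivation:
det is linear in row 0: changing M[0][0] by delta changes det by delta * cofactor(0,0).
Cofactor C_00 = (-1)^(0+0) * minor(0,0) = 4
Entry delta = -2 - 6 = -8
Det delta = -8 * 4 = -32
New det = 19 + -32 = -13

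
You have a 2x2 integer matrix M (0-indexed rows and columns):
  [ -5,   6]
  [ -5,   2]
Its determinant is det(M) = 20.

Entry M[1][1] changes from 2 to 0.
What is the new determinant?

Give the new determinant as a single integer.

det is linear in row 1: changing M[1][1] by delta changes det by delta * cofactor(1,1).
Cofactor C_11 = (-1)^(1+1) * minor(1,1) = -5
Entry delta = 0 - 2 = -2
Det delta = -2 * -5 = 10
New det = 20 + 10 = 30

Answer: 30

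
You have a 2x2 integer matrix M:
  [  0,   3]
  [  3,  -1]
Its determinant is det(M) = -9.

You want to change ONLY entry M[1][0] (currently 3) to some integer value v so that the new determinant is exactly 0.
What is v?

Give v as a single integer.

det is linear in entry M[1][0]: det = old_det + (v - 3) * C_10
Cofactor C_10 = -3
Want det = 0: -9 + (v - 3) * -3 = 0
  (v - 3) = 9 / -3 = -3
  v = 3 + (-3) = 0

Answer: 0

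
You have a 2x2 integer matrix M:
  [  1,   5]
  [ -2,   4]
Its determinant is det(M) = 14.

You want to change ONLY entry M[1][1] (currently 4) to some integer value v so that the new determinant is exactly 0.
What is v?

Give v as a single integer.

det is linear in entry M[1][1]: det = old_det + (v - 4) * C_11
Cofactor C_11 = 1
Want det = 0: 14 + (v - 4) * 1 = 0
  (v - 4) = -14 / 1 = -14
  v = 4 + (-14) = -10

Answer: -10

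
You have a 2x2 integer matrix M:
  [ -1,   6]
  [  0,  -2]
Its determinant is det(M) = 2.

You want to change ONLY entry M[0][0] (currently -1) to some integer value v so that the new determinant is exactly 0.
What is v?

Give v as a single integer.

det is linear in entry M[0][0]: det = old_det + (v - -1) * C_00
Cofactor C_00 = -2
Want det = 0: 2 + (v - -1) * -2 = 0
  (v - -1) = -2 / -2 = 1
  v = -1 + (1) = 0

Answer: 0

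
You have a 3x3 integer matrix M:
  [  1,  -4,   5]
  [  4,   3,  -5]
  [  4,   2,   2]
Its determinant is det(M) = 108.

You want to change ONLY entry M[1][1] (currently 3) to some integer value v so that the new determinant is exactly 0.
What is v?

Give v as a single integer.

Answer: 9

Derivation:
det is linear in entry M[1][1]: det = old_det + (v - 3) * C_11
Cofactor C_11 = -18
Want det = 0: 108 + (v - 3) * -18 = 0
  (v - 3) = -108 / -18 = 6
  v = 3 + (6) = 9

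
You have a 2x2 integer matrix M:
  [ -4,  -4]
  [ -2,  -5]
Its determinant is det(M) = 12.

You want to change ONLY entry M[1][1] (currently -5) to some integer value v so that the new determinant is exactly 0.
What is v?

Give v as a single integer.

det is linear in entry M[1][1]: det = old_det + (v - -5) * C_11
Cofactor C_11 = -4
Want det = 0: 12 + (v - -5) * -4 = 0
  (v - -5) = -12 / -4 = 3
  v = -5 + (3) = -2

Answer: -2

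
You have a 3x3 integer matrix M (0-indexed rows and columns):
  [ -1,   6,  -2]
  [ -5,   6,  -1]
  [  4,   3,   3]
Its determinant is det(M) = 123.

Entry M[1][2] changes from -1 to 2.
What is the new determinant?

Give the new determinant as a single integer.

Answer: 204

Derivation:
det is linear in row 1: changing M[1][2] by delta changes det by delta * cofactor(1,2).
Cofactor C_12 = (-1)^(1+2) * minor(1,2) = 27
Entry delta = 2 - -1 = 3
Det delta = 3 * 27 = 81
New det = 123 + 81 = 204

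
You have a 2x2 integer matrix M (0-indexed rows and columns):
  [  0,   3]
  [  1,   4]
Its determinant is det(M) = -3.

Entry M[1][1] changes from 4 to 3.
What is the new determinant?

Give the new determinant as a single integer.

Answer: -3

Derivation:
det is linear in row 1: changing M[1][1] by delta changes det by delta * cofactor(1,1).
Cofactor C_11 = (-1)^(1+1) * minor(1,1) = 0
Entry delta = 3 - 4 = -1
Det delta = -1 * 0 = 0
New det = -3 + 0 = -3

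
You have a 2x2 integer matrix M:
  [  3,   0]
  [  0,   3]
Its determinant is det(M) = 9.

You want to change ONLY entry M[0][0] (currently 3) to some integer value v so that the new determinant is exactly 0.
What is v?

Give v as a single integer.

Answer: 0

Derivation:
det is linear in entry M[0][0]: det = old_det + (v - 3) * C_00
Cofactor C_00 = 3
Want det = 0: 9 + (v - 3) * 3 = 0
  (v - 3) = -9 / 3 = -3
  v = 3 + (-3) = 0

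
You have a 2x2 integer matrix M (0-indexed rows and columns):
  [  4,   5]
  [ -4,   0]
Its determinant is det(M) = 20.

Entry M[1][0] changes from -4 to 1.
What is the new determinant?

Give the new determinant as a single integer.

Answer: -5

Derivation:
det is linear in row 1: changing M[1][0] by delta changes det by delta * cofactor(1,0).
Cofactor C_10 = (-1)^(1+0) * minor(1,0) = -5
Entry delta = 1 - -4 = 5
Det delta = 5 * -5 = -25
New det = 20 + -25 = -5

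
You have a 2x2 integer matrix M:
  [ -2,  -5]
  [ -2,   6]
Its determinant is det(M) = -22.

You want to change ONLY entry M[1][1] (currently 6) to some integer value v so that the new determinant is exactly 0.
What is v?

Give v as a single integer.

Answer: -5

Derivation:
det is linear in entry M[1][1]: det = old_det + (v - 6) * C_11
Cofactor C_11 = -2
Want det = 0: -22 + (v - 6) * -2 = 0
  (v - 6) = 22 / -2 = -11
  v = 6 + (-11) = -5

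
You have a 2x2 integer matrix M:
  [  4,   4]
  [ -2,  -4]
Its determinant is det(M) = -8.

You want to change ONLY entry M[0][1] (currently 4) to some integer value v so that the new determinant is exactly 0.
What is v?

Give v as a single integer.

det is linear in entry M[0][1]: det = old_det + (v - 4) * C_01
Cofactor C_01 = 2
Want det = 0: -8 + (v - 4) * 2 = 0
  (v - 4) = 8 / 2 = 4
  v = 4 + (4) = 8

Answer: 8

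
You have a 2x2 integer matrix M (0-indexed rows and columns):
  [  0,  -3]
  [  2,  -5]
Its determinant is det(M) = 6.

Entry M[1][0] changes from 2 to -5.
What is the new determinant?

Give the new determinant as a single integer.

det is linear in row 1: changing M[1][0] by delta changes det by delta * cofactor(1,0).
Cofactor C_10 = (-1)^(1+0) * minor(1,0) = 3
Entry delta = -5 - 2 = -7
Det delta = -7 * 3 = -21
New det = 6 + -21 = -15

Answer: -15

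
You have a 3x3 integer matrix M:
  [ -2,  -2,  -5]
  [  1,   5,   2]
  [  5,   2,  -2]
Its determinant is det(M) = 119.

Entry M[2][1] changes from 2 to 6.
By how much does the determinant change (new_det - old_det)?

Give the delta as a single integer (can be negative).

Answer: -4

Derivation:
Cofactor C_21 = -1
Entry delta = 6 - 2 = 4
Det delta = entry_delta * cofactor = 4 * -1 = -4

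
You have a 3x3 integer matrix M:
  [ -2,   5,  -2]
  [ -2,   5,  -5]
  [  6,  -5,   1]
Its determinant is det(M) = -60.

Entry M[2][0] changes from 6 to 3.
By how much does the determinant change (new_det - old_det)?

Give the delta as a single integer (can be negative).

Cofactor C_20 = -15
Entry delta = 3 - 6 = -3
Det delta = entry_delta * cofactor = -3 * -15 = 45

Answer: 45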